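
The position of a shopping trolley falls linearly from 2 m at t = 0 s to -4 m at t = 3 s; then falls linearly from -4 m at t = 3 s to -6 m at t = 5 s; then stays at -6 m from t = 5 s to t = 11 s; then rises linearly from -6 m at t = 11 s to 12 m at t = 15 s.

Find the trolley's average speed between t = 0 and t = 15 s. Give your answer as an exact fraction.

26/15 m/s

Average speed = (total path length)/(elapsed time); on a piecewise-linear x-t graph the path length is Σ|Δx|.
0–3 s: |Δx| = |-4 − 2| = 6 m
3–5 s: |Δx| = |-6 − -4| = 2 m
5–11 s: |Δx| = |-6 − -6| = 0 m
11–15 s: |Δx| = |12 − -6| = 18 m
Total path = 26 m; average speed = 26/15 = 26/15 m/s.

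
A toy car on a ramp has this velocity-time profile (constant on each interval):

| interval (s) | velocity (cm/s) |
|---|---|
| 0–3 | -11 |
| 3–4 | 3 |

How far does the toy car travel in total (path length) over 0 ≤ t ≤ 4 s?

Total distance travelled is ∫|v| dt — sum the magnitudes of each area piece.
0–3 s: |-11| × 3 = 33 cm
3–4 s: |3| × 1 = 3 cm
Total distance = 36 cm

36 cm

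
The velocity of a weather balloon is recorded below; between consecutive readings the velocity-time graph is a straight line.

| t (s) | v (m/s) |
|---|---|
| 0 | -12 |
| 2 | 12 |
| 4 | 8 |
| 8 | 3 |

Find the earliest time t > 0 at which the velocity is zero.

v changes sign on 0–2 s (from -12 to 12); the graph is linear there, so v = 0 at t = 0 + (12)·(2 − 0)/(12 − -12) = 1 s.

t = 1 s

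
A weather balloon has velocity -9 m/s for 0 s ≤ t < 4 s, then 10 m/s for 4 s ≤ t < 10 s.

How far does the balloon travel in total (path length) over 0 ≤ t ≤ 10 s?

96 m

Total distance travelled is ∫|v| dt — sum the magnitudes of each area piece.
0–4 s: |-9| × 4 = 36 m
4–10 s: |10| × 6 = 60 m
Total distance = 96 m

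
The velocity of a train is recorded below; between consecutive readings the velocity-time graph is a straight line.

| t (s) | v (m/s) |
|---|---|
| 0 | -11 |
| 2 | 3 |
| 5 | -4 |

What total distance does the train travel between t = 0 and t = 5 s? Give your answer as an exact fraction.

205/14 m

Distance (not displacement) is the total path length: add the absolute areas under v-t.
0–2 s: v = 0 at t = 11/7 s; triangle areas 121/14 + 9/14 = 65/7 m
2–5 s: v = 0 at t = 23/7 s; triangle areas 27/14 + 24/7 = 75/14 m
Total distance = 205/14 m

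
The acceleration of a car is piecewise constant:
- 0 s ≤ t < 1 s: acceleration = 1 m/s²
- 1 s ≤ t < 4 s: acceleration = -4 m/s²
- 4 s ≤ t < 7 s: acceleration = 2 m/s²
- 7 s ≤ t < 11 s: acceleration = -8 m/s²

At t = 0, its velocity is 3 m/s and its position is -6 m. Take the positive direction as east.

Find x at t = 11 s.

-95.5 m

On each constant-a segment, Δv = aΔt and Δx = v₀Δt + ½aΔt²; chain segment to segment.
0–1 s: v starts 3 m/s; Δx = 3·1 + ½·1·1² = 3.5 m; v ends 4 m/s.
1–4 s: v starts 4 m/s; Δx = 4·3 + ½·-4·3² = -6 m; v ends -8 m/s.
4–7 s: v starts -8 m/s; Δx = -8·3 + ½·2·3² = -15 m; v ends -2 m/s.
7–11 s: v starts -2 m/s; Δx = -2·4 + ½·-8·4² = -72 m; v ends -34 m/s.
x(11) = -6 + Σ Δx = -95.5 m.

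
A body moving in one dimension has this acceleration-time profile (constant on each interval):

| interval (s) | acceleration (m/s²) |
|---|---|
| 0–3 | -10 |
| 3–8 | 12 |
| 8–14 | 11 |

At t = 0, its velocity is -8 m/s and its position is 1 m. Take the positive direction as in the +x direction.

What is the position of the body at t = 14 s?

222 m

On each constant-a segment, Δv = aΔt and Δx = v₀Δt + ½aΔt²; chain segment to segment.
0–3 s: v starts -8 m/s; Δx = -8·3 + ½·-10·3² = -69 m; v ends -38 m/s.
3–8 s: v starts -38 m/s; Δx = -38·5 + ½·12·5² = -40 m; v ends 22 m/s.
8–14 s: v starts 22 m/s; Δx = 22·6 + ½·11·6² = 330 m; v ends 88 m/s.
x(14) = 1 + Σ Δx = 222 m.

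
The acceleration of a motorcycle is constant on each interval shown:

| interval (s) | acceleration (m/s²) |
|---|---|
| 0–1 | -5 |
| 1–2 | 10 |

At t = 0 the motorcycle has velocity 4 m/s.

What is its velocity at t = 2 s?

Δv equals the area under the a-t graph; then v = v₀ + Δv.
0–1 s: -5 × 1 = -5 m/s
1–2 s: 10 × 1 = 10 m/s
Δv = 5 m/s, so v(2) = 4 + (5) = 9 m/s.

9 m/s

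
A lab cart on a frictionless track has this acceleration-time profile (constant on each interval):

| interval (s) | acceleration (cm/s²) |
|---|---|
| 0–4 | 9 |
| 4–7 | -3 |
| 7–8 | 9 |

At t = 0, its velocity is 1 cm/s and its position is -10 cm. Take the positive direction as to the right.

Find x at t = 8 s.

196 cm

On each constant-a segment, Δv = aΔt and Δx = v₀Δt + ½aΔt²; chain segment to segment.
0–4 s: v starts 1 cm/s; Δx = 1·4 + ½·9·4² = 76 cm; v ends 37 cm/s.
4–7 s: v starts 37 cm/s; Δx = 37·3 + ½·-3·3² = 97.5 cm; v ends 28 cm/s.
7–8 s: v starts 28 cm/s; Δx = 28·1 + ½·9·1² = 32.5 cm; v ends 37 cm/s.
x(8) = -10 + Σ Δx = 196 cm.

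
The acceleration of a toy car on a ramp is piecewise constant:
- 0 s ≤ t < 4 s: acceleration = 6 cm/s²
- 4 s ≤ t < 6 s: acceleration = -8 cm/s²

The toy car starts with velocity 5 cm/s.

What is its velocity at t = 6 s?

Δv equals the area under the a-t graph; then v = v₀ + Δv.
0–4 s: 6 × 4 = 24 cm/s
4–6 s: -8 × 2 = -16 cm/s
Δv = 8 cm/s, so v(6) = 5 + (8) = 13 cm/s.

13 cm/s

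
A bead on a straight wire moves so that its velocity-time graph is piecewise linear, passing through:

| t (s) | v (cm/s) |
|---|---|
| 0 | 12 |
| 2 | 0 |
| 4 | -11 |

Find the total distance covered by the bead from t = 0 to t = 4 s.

23 cm

Total distance travelled is ∫|v| dt — sum the magnitudes of each area piece.
0–2 s: |½(12 + 0)(2)| = 12 cm
2–4 s: |½(0 + -11)(2)| = 11 cm
Total distance = 23 cm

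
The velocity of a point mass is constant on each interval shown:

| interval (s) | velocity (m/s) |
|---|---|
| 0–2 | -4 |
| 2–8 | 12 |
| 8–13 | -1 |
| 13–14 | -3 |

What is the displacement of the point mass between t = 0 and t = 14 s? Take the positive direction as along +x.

Net displacement equals the area under the velocity-time graph (areas below the axis count negative).
0–2 s: -4 × 2 = -8 m
2–8 s: 12 × 6 = 72 m
8–13 s: -1 × 5 = -5 m
13–14 s: -3 × 1 = -3 m
Net displacement = 56 m

56 m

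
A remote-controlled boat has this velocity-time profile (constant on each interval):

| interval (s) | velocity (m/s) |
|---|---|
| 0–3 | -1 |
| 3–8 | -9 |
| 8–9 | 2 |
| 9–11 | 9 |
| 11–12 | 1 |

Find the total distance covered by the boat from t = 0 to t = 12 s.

69 m

Total distance travelled is ∫|v| dt — sum the magnitudes of each area piece.
0–3 s: |-1| × 3 = 3 m
3–8 s: |-9| × 5 = 45 m
8–9 s: |2| × 1 = 2 m
9–11 s: |9| × 2 = 18 m
11–12 s: |1| × 1 = 1 m
Total distance = 69 m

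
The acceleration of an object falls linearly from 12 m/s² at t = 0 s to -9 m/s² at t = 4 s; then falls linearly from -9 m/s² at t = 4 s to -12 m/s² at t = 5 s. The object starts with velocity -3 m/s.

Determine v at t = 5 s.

Δv equals the area under the a-t graph; then v = v₀ + Δv.
0–4 s: ½(12 + -9)(4) = 6 m/s
4–5 s: ½(-9 + -12)(1) = -10.5 m/s
Δv = -4.5 m/s, so v(5) = -3 + (-4.5) = -7.5 m/s.

-7.5 m/s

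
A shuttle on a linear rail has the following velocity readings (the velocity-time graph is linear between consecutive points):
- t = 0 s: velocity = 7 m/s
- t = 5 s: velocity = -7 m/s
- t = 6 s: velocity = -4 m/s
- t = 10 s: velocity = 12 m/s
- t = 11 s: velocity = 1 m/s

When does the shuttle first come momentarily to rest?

t = 2.5 s

v changes sign on 0–5 s (from 7 to -7); the graph is linear there, so v = 0 at t = 0 + (-7)·(5 − 0)/(-7 − 7) = 2.5 s.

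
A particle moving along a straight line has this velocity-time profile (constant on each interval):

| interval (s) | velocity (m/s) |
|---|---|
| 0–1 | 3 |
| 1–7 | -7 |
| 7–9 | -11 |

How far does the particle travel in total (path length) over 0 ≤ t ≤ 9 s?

Total distance travelled is ∫|v| dt — sum the magnitudes of each area piece.
0–1 s: |3| × 1 = 3 m
1–7 s: |-7| × 6 = 42 m
7–9 s: |-11| × 2 = 22 m
Total distance = 67 m

67 m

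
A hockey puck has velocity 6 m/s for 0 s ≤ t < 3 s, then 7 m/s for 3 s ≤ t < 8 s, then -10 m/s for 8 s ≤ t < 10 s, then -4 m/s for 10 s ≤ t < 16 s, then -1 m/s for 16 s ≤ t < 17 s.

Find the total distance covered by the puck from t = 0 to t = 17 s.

98 m

Total distance travelled is ∫|v| dt — sum the magnitudes of each area piece.
0–3 s: |6| × 3 = 18 m
3–8 s: |7| × 5 = 35 m
8–10 s: |-10| × 2 = 20 m
10–16 s: |-4| × 6 = 24 m
16–17 s: |-1| × 1 = 1 m
Total distance = 98 m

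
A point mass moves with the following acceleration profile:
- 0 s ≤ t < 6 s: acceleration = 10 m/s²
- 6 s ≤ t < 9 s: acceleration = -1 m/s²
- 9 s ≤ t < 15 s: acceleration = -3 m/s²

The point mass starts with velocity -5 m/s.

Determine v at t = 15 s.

34 m/s

Δv equals the area under the a-t graph; then v = v₀ + Δv.
0–6 s: 10 × 6 = 60 m/s
6–9 s: -1 × 3 = -3 m/s
9–15 s: -3 × 6 = -18 m/s
Δv = 39 m/s, so v(15) = -5 + (39) = 34 m/s.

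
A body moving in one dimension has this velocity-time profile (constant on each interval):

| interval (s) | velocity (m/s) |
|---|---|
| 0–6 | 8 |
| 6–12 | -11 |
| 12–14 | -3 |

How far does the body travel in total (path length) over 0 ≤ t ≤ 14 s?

Distance (not displacement) is the total path length: add the absolute areas under v-t.
0–6 s: |8| × 6 = 48 m
6–12 s: |-11| × 6 = 66 m
12–14 s: |-3| × 2 = 6 m
Total distance = 120 m

120 m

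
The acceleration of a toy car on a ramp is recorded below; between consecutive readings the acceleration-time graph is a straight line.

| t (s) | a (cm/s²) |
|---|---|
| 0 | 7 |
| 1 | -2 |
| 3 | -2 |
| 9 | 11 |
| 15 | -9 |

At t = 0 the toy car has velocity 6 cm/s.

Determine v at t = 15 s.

Δv equals the area under the a-t graph; then v = v₀ + Δv.
0–1 s: ½(7 + -2)(1) = 2.5 cm/s
1–3 s: -2 × 2 = -4 cm/s
3–9 s: ½(-2 + 11)(6) = 27 cm/s
9–15 s: ½(11 + -9)(6) = 6 cm/s
Δv = 31.5 cm/s, so v(15) = 6 + (31.5) = 37.5 cm/s.

37.5 cm/s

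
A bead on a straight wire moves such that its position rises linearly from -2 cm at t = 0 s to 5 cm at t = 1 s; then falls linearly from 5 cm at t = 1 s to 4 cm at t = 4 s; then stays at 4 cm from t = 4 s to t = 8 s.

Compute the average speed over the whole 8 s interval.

1 cm/s

Average speed = (total path length)/(elapsed time); on a piecewise-linear x-t graph the path length is Σ|Δx|.
0–1 s: |Δx| = |5 − -2| = 7 cm
1–4 s: |Δx| = |4 − 5| = 1 cm
4–8 s: |Δx| = |4 − 4| = 0 cm
Total path = 8 cm; average speed = 8/8 = 1 cm/s.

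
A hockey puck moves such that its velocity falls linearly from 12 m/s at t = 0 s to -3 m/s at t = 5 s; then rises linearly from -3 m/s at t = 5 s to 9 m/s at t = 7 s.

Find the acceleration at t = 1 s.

-3 m/s²

Acceleration is the slope of the v-t graph on 0–5 s: (-3 − 12)/(5 − 0) = -3 m/s².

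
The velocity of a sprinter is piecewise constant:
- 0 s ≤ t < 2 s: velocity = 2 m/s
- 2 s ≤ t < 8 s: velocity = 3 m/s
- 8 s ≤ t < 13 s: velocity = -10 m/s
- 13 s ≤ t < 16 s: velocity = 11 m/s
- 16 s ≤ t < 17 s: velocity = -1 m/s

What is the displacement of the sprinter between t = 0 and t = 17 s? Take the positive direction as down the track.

4 m

Displacement is the signed area under the v-t curve.
0–2 s: 2 × 2 = 4 m
2–8 s: 3 × 6 = 18 m
8–13 s: -10 × 5 = -50 m
13–16 s: 11 × 3 = 33 m
16–17 s: -1 × 1 = -1 m
Net displacement = 4 m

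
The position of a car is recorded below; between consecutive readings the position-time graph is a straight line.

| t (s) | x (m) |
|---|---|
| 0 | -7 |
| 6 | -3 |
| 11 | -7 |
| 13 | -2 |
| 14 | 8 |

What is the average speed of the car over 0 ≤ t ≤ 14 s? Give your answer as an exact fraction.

23/14 m/s

Average speed = (total path length)/(elapsed time); on a piecewise-linear x-t graph the path length is Σ|Δx|.
0–6 s: |Δx| = |-3 − -7| = 4 m
6–11 s: |Δx| = |-7 − -3| = 4 m
11–13 s: |Δx| = |-2 − -7| = 5 m
13–14 s: |Δx| = |8 − -2| = 10 m
Total path = 23 m; average speed = 23/14 = 23/14 m/s.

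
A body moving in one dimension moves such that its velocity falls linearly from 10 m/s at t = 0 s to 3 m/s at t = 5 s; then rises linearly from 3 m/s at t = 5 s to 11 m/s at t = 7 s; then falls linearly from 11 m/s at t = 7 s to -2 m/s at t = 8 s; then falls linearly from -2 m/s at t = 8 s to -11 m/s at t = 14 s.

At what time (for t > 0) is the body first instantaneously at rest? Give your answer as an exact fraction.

t = 102/13 s

v changes sign on 7–8 s (from 11 to -2); the graph is linear there, so v = 0 at t = 7 + (-11)·(8 − 7)/(-2 − 11) = 102/13 s.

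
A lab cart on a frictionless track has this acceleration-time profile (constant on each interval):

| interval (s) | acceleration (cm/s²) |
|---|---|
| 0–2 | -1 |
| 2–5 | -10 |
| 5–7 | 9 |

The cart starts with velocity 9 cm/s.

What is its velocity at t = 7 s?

Δv equals the area under the a-t graph; then v = v₀ + Δv.
0–2 s: -1 × 2 = -2 cm/s
2–5 s: -10 × 3 = -30 cm/s
5–7 s: 9 × 2 = 18 cm/s
Δv = -14 cm/s, so v(7) = 9 + (-14) = -5 cm/s.

-5 cm/s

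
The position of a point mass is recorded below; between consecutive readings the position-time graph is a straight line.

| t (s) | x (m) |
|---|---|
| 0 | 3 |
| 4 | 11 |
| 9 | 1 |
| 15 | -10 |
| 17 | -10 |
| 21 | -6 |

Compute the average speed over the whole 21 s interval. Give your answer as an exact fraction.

11/7 m/s

Average speed = (total path length)/(elapsed time); on a piecewise-linear x-t graph the path length is Σ|Δx|.
0–4 s: |Δx| = |11 − 3| = 8 m
4–9 s: |Δx| = |1 − 11| = 10 m
9–15 s: |Δx| = |-10 − 1| = 11 m
15–17 s: |Δx| = |-10 − -10| = 0 m
17–21 s: |Δx| = |-6 − -10| = 4 m
Total path = 33 m; average speed = 33/21 = 11/7 m/s.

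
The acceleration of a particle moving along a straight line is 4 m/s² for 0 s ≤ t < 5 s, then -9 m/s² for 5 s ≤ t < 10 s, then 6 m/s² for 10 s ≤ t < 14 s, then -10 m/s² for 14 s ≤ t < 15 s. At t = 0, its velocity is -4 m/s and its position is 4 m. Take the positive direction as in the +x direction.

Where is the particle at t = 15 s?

On each constant-a segment, Δv = aΔt and Δx = v₀Δt + ½aΔt²; chain segment to segment.
0–5 s: v starts -4 m/s; Δx = -4·5 + ½·4·5² = 30 m; v ends 16 m/s.
5–10 s: v starts 16 m/s; Δx = 16·5 + ½·-9·5² = -32.5 m; v ends -29 m/s.
10–14 s: v starts -29 m/s; Δx = -29·4 + ½·6·4² = -68 m; v ends -5 m/s.
14–15 s: v starts -5 m/s; Δx = -5·1 + ½·-10·1² = -10 m; v ends -15 m/s.
x(15) = 4 + Σ Δx = -76.5 m.

-76.5 m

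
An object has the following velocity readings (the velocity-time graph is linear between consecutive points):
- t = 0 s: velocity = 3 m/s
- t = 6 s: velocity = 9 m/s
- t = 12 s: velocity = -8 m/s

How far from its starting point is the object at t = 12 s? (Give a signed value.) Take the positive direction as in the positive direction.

Net displacement equals the area under the velocity-time graph (areas below the axis count negative).
0–6 s: ½(3 + 9)(6) = 36 m
6–12 s: ½(9 + -8)(6) = 3 m
Net displacement = 39 m

39 m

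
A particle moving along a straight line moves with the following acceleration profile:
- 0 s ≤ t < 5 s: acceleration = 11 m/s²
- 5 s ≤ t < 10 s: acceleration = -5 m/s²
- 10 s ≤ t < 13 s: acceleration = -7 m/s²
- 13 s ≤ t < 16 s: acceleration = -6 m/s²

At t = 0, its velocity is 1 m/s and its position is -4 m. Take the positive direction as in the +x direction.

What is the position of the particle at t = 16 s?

420.5 m

On each constant-a segment, Δv = aΔt and Δx = v₀Δt + ½aΔt²; chain segment to segment.
0–5 s: v starts 1 m/s; Δx = 1·5 + ½·11·5² = 142.5 m; v ends 56 m/s.
5–10 s: v starts 56 m/s; Δx = 56·5 + ½·-5·5² = 217.5 m; v ends 31 m/s.
10–13 s: v starts 31 m/s; Δx = 31·3 + ½·-7·3² = 61.5 m; v ends 10 m/s.
13–16 s: v starts 10 m/s; Δx = 10·3 + ½·-6·3² = 3 m; v ends -8 m/s.
x(16) = -4 + Σ Δx = 420.5 m.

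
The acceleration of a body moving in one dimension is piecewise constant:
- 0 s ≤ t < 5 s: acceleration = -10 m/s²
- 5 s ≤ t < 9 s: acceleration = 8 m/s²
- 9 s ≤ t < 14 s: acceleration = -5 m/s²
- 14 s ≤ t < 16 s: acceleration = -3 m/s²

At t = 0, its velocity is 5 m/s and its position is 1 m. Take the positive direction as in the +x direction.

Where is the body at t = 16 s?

On each constant-a segment, Δv = aΔt and Δx = v₀Δt + ½aΔt²; chain segment to segment.
0–5 s: v starts 5 m/s; Δx = 5·5 + ½·-10·5² = -100 m; v ends -45 m/s.
5–9 s: v starts -45 m/s; Δx = -45·4 + ½·8·4² = -116 m; v ends -13 m/s.
9–14 s: v starts -13 m/s; Δx = -13·5 + ½·-5·5² = -127.5 m; v ends -38 m/s.
14–16 s: v starts -38 m/s; Δx = -38·2 + ½·-3·2² = -82 m; v ends -44 m/s.
x(16) = 1 + Σ Δx = -424.5 m.

-424.5 m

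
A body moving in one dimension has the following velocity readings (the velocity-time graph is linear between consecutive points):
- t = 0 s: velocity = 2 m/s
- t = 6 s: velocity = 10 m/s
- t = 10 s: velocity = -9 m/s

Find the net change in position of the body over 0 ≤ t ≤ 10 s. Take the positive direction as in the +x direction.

38 m

Net displacement equals the area under the velocity-time graph (areas below the axis count negative).
0–6 s: ½(2 + 10)(6) = 36 m
6–10 s: ½(10 + -9)(4) = 2 m
Net displacement = 38 m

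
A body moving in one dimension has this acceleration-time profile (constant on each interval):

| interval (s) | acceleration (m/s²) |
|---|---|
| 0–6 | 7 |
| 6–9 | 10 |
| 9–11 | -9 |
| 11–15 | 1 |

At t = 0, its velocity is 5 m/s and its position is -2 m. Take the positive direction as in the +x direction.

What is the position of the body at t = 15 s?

720 m

On each constant-a segment, Δv = aΔt and Δx = v₀Δt + ½aΔt²; chain segment to segment.
0–6 s: v starts 5 m/s; Δx = 5·6 + ½·7·6² = 156 m; v ends 47 m/s.
6–9 s: v starts 47 m/s; Δx = 47·3 + ½·10·3² = 186 m; v ends 77 m/s.
9–11 s: v starts 77 m/s; Δx = 77·2 + ½·-9·2² = 136 m; v ends 59 m/s.
11–15 s: v starts 59 m/s; Δx = 59·4 + ½·1·4² = 244 m; v ends 63 m/s.
x(15) = -2 + Σ Δx = 720 m.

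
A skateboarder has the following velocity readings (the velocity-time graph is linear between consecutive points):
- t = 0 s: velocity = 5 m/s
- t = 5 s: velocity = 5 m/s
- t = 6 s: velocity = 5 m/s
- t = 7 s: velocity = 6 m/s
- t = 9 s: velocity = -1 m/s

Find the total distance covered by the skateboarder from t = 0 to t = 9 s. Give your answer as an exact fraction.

571/14 m

Distance (not displacement) is the total path length: add the absolute areas under v-t.
0–5 s: |5| × 5 = 25 m
5–6 s: |5| × 1 = 5 m
6–7 s: |½(5 + 6)(1)| = 5.5 m
7–9 s: v = 0 at t = 61/7 s; triangle areas 36/7 + 1/7 = 37/7 m
Total distance = 571/14 m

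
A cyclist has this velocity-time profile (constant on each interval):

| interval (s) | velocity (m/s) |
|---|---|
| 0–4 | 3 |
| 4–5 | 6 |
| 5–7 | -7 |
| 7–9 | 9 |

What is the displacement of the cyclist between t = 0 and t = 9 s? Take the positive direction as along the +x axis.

Displacement is the signed area under the v-t curve.
0–4 s: 3 × 4 = 12 m
4–5 s: 6 × 1 = 6 m
5–7 s: -7 × 2 = -14 m
7–9 s: 9 × 2 = 18 m
Net displacement = 22 m

22 m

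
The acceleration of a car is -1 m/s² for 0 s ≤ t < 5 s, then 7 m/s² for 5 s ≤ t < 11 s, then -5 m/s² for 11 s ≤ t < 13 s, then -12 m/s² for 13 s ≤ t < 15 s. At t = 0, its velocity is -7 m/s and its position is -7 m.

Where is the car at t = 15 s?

65.5 m

On each constant-a segment, Δv = aΔt and Δx = v₀Δt + ½aΔt²; chain segment to segment.
0–5 s: v starts -7 m/s; Δx = -7·5 + ½·-1·5² = -47.5 m; v ends -12 m/s.
5–11 s: v starts -12 m/s; Δx = -12·6 + ½·7·6² = 54 m; v ends 30 m/s.
11–13 s: v starts 30 m/s; Δx = 30·2 + ½·-5·2² = 50 m; v ends 20 m/s.
13–15 s: v starts 20 m/s; Δx = 20·2 + ½·-12·2² = 16 m; v ends -4 m/s.
x(15) = -7 + Σ Δx = 65.5 m.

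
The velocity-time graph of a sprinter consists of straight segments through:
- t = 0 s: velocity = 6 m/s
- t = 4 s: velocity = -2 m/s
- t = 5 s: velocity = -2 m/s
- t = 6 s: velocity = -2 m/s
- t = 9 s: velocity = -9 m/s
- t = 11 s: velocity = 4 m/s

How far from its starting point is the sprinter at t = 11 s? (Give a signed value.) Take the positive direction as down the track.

Displacement is the signed area under the v-t curve.
0–4 s: ½(6 + -2)(4) = 8 m
4–5 s: -2 × 1 = -2 m
5–6 s: -2 × 1 = -2 m
6–9 s: ½(-2 + -9)(3) = -16.5 m
9–11 s: ½(-9 + 4)(2) = -5 m
Net displacement = -17.5 m

-17.5 m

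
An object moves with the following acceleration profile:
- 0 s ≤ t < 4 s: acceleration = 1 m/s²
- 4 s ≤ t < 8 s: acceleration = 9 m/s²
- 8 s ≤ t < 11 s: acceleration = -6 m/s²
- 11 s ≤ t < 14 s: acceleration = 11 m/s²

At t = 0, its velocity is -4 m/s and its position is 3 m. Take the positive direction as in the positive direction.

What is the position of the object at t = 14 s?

251.5 m

On each constant-a segment, Δv = aΔt and Δx = v₀Δt + ½aΔt²; chain segment to segment.
0–4 s: v starts -4 m/s; Δx = -4·4 + ½·1·4² = -8 m; v ends 0 m/s.
4–8 s: v starts 0 m/s; Δx = 0·4 + ½·9·4² = 72 m; v ends 36 m/s.
8–11 s: v starts 36 m/s; Δx = 36·3 + ½·-6·3² = 81 m; v ends 18 m/s.
11–14 s: v starts 18 m/s; Δx = 18·3 + ½·11·3² = 103.5 m; v ends 51 m/s.
x(14) = 3 + Σ Δx = 251.5 m.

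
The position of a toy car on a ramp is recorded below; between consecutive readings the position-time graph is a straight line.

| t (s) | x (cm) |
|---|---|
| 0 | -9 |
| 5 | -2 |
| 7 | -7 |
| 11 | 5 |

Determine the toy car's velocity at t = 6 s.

-2.5 cm/s

Velocity is the slope of the x-t graph on 5–7 s: (-7 − -2)/(7 − 5) = -2.5 cm/s.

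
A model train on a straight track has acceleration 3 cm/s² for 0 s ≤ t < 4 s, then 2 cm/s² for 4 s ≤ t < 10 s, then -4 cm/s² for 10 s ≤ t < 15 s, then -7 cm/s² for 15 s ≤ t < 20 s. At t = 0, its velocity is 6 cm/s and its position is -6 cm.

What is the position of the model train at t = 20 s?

248.5 cm

On each constant-a segment, Δv = aΔt and Δx = v₀Δt + ½aΔt²; chain segment to segment.
0–4 s: v starts 6 cm/s; Δx = 6·4 + ½·3·4² = 48 cm; v ends 18 cm/s.
4–10 s: v starts 18 cm/s; Δx = 18·6 + ½·2·6² = 144 cm; v ends 30 cm/s.
10–15 s: v starts 30 cm/s; Δx = 30·5 + ½·-4·5² = 100 cm; v ends 10 cm/s.
15–20 s: v starts 10 cm/s; Δx = 10·5 + ½·-7·5² = -37.5 cm; v ends -25 cm/s.
x(20) = -6 + Σ Δx = 248.5 cm.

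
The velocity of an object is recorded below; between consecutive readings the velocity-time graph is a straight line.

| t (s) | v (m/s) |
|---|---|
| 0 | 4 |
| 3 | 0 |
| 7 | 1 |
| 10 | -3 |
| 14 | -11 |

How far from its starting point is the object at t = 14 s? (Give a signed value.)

Displacement is the signed area under the v-t curve.
0–3 s: ½(4 + 0)(3) = 6 m
3–7 s: ½(0 + 1)(4) = 2 m
7–10 s: ½(1 + -3)(3) = -3 m
10–14 s: ½(-3 + -11)(4) = -28 m
Net displacement = -23 m

-23 m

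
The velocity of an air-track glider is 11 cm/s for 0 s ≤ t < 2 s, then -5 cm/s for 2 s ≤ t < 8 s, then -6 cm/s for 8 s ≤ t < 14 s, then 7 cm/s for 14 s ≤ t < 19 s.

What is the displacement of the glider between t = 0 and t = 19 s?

-9 cm

Displacement is the signed area under the v-t curve.
0–2 s: 11 × 2 = 22 cm
2–8 s: -5 × 6 = -30 cm
8–14 s: -6 × 6 = -36 cm
14–19 s: 7 × 5 = 35 cm
Net displacement = -9 cm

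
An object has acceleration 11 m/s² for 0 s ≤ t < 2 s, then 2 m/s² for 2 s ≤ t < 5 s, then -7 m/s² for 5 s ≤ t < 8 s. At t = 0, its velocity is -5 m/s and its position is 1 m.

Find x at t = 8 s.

110.5 m

On each constant-a segment, Δv = aΔt and Δx = v₀Δt + ½aΔt²; chain segment to segment.
0–2 s: v starts -5 m/s; Δx = -5·2 + ½·11·2² = 12 m; v ends 17 m/s.
2–5 s: v starts 17 m/s; Δx = 17·3 + ½·2·3² = 60 m; v ends 23 m/s.
5–8 s: v starts 23 m/s; Δx = 23·3 + ½·-7·3² = 37.5 m; v ends 2 m/s.
x(8) = 1 + Σ Δx = 110.5 m.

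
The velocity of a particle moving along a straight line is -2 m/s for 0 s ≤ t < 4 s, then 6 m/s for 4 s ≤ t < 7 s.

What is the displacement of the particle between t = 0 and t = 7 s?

Net displacement equals the area under the velocity-time graph (areas below the axis count negative).
0–4 s: -2 × 4 = -8 m
4–7 s: 6 × 3 = 18 m
Net displacement = 10 m

10 m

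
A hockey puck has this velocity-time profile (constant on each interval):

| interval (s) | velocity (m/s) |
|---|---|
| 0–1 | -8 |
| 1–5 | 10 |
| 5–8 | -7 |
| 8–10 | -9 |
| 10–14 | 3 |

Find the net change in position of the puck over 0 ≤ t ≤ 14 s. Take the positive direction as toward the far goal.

Displacement is the signed area under the v-t curve.
0–1 s: -8 × 1 = -8 m
1–5 s: 10 × 4 = 40 m
5–8 s: -7 × 3 = -21 m
8–10 s: -9 × 2 = -18 m
10–14 s: 3 × 4 = 12 m
Net displacement = 5 m

5 m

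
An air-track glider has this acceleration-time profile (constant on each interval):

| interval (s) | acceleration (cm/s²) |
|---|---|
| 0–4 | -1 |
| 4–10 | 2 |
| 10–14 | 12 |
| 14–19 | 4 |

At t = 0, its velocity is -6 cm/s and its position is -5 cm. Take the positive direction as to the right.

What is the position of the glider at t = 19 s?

343 cm

On each constant-a segment, Δv = aΔt and Δx = v₀Δt + ½aΔt²; chain segment to segment.
0–4 s: v starts -6 cm/s; Δx = -6·4 + ½·-1·4² = -32 cm; v ends -10 cm/s.
4–10 s: v starts -10 cm/s; Δx = -10·6 + ½·2·6² = -24 cm; v ends 2 cm/s.
10–14 s: v starts 2 cm/s; Δx = 2·4 + ½·12·4² = 104 cm; v ends 50 cm/s.
14–19 s: v starts 50 cm/s; Δx = 50·5 + ½·4·5² = 300 cm; v ends 70 cm/s.
x(19) = -5 + Σ Δx = 343 cm.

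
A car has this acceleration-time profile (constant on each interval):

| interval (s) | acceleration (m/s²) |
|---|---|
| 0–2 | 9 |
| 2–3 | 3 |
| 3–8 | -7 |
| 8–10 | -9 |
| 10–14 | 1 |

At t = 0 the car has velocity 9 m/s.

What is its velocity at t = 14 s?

-19 m/s

Δv equals the area under the a-t graph; then v = v₀ + Δv.
0–2 s: 9 × 2 = 18 m/s
2–3 s: 3 × 1 = 3 m/s
3–8 s: -7 × 5 = -35 m/s
8–10 s: -9 × 2 = -18 m/s
10–14 s: 1 × 4 = 4 m/s
Δv = -28 m/s, so v(14) = 9 + (-28) = -19 m/s.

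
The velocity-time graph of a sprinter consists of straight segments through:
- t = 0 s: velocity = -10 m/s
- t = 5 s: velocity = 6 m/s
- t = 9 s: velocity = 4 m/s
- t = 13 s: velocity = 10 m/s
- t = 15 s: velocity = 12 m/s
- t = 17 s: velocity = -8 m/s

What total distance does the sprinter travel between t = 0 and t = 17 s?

101.65 m

Distance (not displacement) is the total path length: add the absolute areas under v-t.
0–5 s: v = 0 at t = 3.125 s; triangle areas 15.625 + 5.625 = 21.25 m
5–9 s: |½(6 + 4)(4)| = 20 m
9–13 s: |½(4 + 10)(4)| = 28 m
13–15 s: |½(10 + 12)(2)| = 22 m
15–17 s: v = 0 at t = 16.2 s; triangle areas 7.2 + 3.2 = 10.4 m
Total distance = 101.65 m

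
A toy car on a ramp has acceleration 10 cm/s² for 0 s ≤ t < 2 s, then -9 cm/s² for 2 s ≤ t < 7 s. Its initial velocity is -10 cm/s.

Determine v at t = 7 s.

Δv equals the area under the a-t graph; then v = v₀ + Δv.
0–2 s: 10 × 2 = 20 cm/s
2–7 s: -9 × 5 = -45 cm/s
Δv = -25 cm/s, so v(7) = -10 + (-25) = -35 cm/s.

-35 cm/s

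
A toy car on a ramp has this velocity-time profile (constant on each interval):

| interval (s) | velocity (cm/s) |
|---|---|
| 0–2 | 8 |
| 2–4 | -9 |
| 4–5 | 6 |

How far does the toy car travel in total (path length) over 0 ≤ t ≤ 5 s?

Distance (not displacement) is the total path length: add the absolute areas under v-t.
0–2 s: |8| × 2 = 16 cm
2–4 s: |-9| × 2 = 18 cm
4–5 s: |6| × 1 = 6 cm
Total distance = 40 cm

40 cm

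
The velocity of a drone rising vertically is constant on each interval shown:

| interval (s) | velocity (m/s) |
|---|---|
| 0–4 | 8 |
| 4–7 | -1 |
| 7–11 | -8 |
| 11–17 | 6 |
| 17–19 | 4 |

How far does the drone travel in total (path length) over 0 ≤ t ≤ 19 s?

Distance (not displacement) is the total path length: add the absolute areas under v-t.
0–4 s: |8| × 4 = 32 m
4–7 s: |-1| × 3 = 3 m
7–11 s: |-8| × 4 = 32 m
11–17 s: |6| × 6 = 36 m
17–19 s: |4| × 2 = 8 m
Total distance = 111 m

111 m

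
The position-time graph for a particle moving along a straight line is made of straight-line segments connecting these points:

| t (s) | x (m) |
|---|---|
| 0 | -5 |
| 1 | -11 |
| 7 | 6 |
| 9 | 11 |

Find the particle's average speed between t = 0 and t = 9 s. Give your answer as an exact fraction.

28/9 m/s

Average speed = (total path length)/(elapsed time); on a piecewise-linear x-t graph the path length is Σ|Δx|.
0–1 s: |Δx| = |-11 − -5| = 6 m
1–7 s: |Δx| = |6 − -11| = 17 m
7–9 s: |Δx| = |11 − 6| = 5 m
Total path = 28 m; average speed = 28/9 = 28/9 m/s.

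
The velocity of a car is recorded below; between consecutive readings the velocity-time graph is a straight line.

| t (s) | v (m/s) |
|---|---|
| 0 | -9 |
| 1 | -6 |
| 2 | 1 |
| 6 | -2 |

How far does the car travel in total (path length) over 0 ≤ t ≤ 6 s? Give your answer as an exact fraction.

Distance (not displacement) is the total path length: add the absolute areas under v-t.
0–1 s: |½(-9 + -6)(1)| = 7.5 m
1–2 s: v = 0 at t = 13/7 s; triangle areas 18/7 + 1/14 = 37/14 m
2–6 s: v = 0 at t = 10/3 s; triangle areas 2/3 + 8/3 = 10/3 m
Total distance = 283/21 m

283/21 m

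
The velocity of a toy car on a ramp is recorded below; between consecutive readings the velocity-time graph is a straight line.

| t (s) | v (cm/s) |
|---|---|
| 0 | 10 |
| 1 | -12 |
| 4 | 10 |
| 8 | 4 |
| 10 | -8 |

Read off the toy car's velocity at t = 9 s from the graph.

On 8–10 s the graph is linear from 4 to -8 cm/s: v(9) = 4 + (-8 − 4)·(9 − 8)/(10 − 8) = -2 cm/s.

-2 cm/s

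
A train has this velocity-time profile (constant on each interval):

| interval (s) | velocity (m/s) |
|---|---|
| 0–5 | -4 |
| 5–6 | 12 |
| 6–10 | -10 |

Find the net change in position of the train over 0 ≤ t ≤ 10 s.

Displacement is the signed area under the v-t curve.
0–5 s: -4 × 5 = -20 m
5–6 s: 12 × 1 = 12 m
6–10 s: -10 × 4 = -40 m
Net displacement = -48 m

-48 m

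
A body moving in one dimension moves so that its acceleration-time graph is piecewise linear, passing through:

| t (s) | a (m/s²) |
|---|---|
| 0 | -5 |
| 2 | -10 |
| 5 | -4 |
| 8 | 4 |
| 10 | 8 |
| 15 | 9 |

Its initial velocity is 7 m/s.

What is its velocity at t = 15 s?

Δv equals the area under the a-t graph; then v = v₀ + Δv.
0–2 s: ½(-5 + -10)(2) = -15 m/s
2–5 s: ½(-10 + -4)(3) = -21 m/s
5–8 s: ½(-4 + 4)(3) = 0 m/s
8–10 s: ½(4 + 8)(2) = 12 m/s
10–15 s: ½(8 + 9)(5) = 42.5 m/s
Δv = 18.5 m/s, so v(15) = 7 + (18.5) = 25.5 m/s.

25.5 m/s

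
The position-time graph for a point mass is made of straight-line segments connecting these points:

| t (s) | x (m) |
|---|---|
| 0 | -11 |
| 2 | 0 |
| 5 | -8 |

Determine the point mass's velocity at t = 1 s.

5.5 m/s

Velocity is the slope of the x-t graph on 0–2 s: (0 − -11)/(2 − 0) = 5.5 m/s.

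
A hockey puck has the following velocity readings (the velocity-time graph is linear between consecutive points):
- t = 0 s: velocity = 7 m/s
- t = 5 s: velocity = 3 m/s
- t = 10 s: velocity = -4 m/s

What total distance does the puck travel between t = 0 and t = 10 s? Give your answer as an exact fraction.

475/14 m

Total distance travelled is ∫|v| dt — sum the magnitudes of each area piece.
0–5 s: |½(7 + 3)(5)| = 25 m
5–10 s: v = 0 at t = 50/7 s; triangle areas 45/14 + 40/7 = 125/14 m
Total distance = 475/14 m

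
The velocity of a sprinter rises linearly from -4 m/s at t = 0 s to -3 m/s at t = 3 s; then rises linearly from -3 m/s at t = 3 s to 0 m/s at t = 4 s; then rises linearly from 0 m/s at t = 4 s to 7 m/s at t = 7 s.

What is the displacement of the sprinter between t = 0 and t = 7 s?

-1.5 m

Displacement is the signed area under the v-t curve.
0–3 s: ½(-4 + -3)(3) = -10.5 m
3–4 s: ½(-3 + 0)(1) = -1.5 m
4–7 s: ½(0 + 7)(3) = 10.5 m
Net displacement = -1.5 m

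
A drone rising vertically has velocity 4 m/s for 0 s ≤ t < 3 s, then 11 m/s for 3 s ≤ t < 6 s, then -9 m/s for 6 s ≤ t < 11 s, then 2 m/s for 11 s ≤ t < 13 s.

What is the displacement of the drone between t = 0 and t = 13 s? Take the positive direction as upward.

Net displacement equals the area under the velocity-time graph (areas below the axis count negative).
0–3 s: 4 × 3 = 12 m
3–6 s: 11 × 3 = 33 m
6–11 s: -9 × 5 = -45 m
11–13 s: 2 × 2 = 4 m
Net displacement = 4 m

4 m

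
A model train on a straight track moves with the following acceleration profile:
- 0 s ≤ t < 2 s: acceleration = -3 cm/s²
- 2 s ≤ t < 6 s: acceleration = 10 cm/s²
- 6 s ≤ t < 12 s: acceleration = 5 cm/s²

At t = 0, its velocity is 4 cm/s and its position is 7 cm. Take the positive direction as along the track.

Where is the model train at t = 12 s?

399 cm

On each constant-a segment, Δv = aΔt and Δx = v₀Δt + ½aΔt²; chain segment to segment.
0–2 s: v starts 4 cm/s; Δx = 4·2 + ½·-3·2² = 2 cm; v ends -2 cm/s.
2–6 s: v starts -2 cm/s; Δx = -2·4 + ½·10·4² = 72 cm; v ends 38 cm/s.
6–12 s: v starts 38 cm/s; Δx = 38·6 + ½·5·6² = 318 cm; v ends 68 cm/s.
x(12) = 7 + Σ Δx = 399 cm.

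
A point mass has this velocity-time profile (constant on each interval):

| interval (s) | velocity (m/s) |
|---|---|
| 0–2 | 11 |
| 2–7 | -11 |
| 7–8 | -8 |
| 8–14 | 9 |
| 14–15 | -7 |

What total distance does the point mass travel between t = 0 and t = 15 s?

Distance (not displacement) is the total path length: add the absolute areas under v-t.
0–2 s: |11| × 2 = 22 m
2–7 s: |-11| × 5 = 55 m
7–8 s: |-8| × 1 = 8 m
8–14 s: |9| × 6 = 54 m
14–15 s: |-7| × 1 = 7 m
Total distance = 146 m

146 m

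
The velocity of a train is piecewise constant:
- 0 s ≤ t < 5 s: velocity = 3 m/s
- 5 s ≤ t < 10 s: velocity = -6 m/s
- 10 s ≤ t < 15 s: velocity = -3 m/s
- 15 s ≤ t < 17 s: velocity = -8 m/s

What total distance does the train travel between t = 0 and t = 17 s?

Total distance travelled is ∫|v| dt — sum the magnitudes of each area piece.
0–5 s: |3| × 5 = 15 m
5–10 s: |-6| × 5 = 30 m
10–15 s: |-3| × 5 = 15 m
15–17 s: |-8| × 2 = 16 m
Total distance = 76 m

76 m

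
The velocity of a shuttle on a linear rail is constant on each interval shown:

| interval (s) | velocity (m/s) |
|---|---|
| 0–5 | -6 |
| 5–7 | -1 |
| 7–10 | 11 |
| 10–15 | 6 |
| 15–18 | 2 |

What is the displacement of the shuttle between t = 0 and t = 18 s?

Displacement is the signed area under the v-t curve.
0–5 s: -6 × 5 = -30 m
5–7 s: -1 × 2 = -2 m
7–10 s: 11 × 3 = 33 m
10–15 s: 6 × 5 = 30 m
15–18 s: 2 × 3 = 6 m
Net displacement = 37 m

37 m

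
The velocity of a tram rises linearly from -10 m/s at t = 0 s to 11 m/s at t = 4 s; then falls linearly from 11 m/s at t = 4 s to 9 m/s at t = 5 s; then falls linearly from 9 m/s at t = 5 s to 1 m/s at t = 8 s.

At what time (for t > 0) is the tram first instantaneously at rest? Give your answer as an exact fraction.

v changes sign on 0–4 s (from -10 to 11); the graph is linear there, so v = 0 at t = 0 + (10)·(4 − 0)/(11 − -10) = 40/21 s.

t = 40/21 s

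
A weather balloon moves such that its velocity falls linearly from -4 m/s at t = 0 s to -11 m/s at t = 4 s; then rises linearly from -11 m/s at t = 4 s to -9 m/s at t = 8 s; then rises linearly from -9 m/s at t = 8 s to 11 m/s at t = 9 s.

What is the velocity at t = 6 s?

On 4–8 s the graph is linear from -11 to -9 m/s: v(6) = -11 + (-9 − -11)·(6 − 4)/(8 − 4) = -10 m/s.

-10 m/s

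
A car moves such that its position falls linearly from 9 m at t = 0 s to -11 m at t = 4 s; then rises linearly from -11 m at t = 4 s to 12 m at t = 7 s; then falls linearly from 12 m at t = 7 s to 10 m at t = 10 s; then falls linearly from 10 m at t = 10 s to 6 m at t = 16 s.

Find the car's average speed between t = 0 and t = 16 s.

3.0625 m/s

Average speed = (total path length)/(elapsed time); on a piecewise-linear x-t graph the path length is Σ|Δx|.
0–4 s: |Δx| = |-11 − 9| = 20 m
4–7 s: |Δx| = |12 − -11| = 23 m
7–10 s: |Δx| = |10 − 12| = 2 m
10–16 s: |Δx| = |6 − 10| = 4 m
Total path = 49 m; average speed = 49/16 = 3.0625 m/s.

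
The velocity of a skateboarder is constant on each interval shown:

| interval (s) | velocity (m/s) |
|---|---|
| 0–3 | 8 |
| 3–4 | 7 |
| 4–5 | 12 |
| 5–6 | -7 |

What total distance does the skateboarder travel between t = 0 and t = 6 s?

Total distance travelled is ∫|v| dt — sum the magnitudes of each area piece.
0–3 s: |8| × 3 = 24 m
3–4 s: |7| × 1 = 7 m
4–5 s: |12| × 1 = 12 m
5–6 s: |-7| × 1 = 7 m
Total distance = 50 m

50 m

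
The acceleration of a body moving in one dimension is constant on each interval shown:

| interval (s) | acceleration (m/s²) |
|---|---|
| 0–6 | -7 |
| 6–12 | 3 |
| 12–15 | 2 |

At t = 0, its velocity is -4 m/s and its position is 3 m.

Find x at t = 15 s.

-444 m

On each constant-a segment, Δv = aΔt and Δx = v₀Δt + ½aΔt²; chain segment to segment.
0–6 s: v starts -4 m/s; Δx = -4·6 + ½·-7·6² = -150 m; v ends -46 m/s.
6–12 s: v starts -46 m/s; Δx = -46·6 + ½·3·6² = -222 m; v ends -28 m/s.
12–15 s: v starts -28 m/s; Δx = -28·3 + ½·2·3² = -75 m; v ends -22 m/s.
x(15) = 3 + Σ Δx = -444 m.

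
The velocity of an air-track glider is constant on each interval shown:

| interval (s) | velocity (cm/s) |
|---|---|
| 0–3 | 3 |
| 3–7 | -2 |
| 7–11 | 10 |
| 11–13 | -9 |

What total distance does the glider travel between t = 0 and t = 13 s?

Total distance travelled is ∫|v| dt — sum the magnitudes of each area piece.
0–3 s: |3| × 3 = 9 cm
3–7 s: |-2| × 4 = 8 cm
7–11 s: |10| × 4 = 40 cm
11–13 s: |-9| × 2 = 18 cm
Total distance = 75 cm

75 cm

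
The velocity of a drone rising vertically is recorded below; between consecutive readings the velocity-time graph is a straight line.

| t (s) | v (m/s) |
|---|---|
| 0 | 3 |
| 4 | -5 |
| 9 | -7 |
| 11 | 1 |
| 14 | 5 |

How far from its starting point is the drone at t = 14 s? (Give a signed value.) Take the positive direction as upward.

-31 m

Net displacement equals the area under the velocity-time graph (areas below the axis count negative).
0–4 s: ½(3 + -5)(4) = -4 m
4–9 s: ½(-5 + -7)(5) = -30 m
9–11 s: ½(-7 + 1)(2) = -6 m
11–14 s: ½(1 + 5)(3) = 9 m
Net displacement = -31 m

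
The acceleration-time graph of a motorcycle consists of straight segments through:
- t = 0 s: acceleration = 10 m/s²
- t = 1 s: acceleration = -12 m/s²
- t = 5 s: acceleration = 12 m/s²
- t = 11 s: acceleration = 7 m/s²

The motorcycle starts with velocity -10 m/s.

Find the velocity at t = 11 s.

46 m/s

Δv equals the area under the a-t graph; then v = v₀ + Δv.
0–1 s: ½(10 + -12)(1) = -1 m/s
1–5 s: ½(-12 + 12)(4) = 0 m/s
5–11 s: ½(12 + 7)(6) = 57 m/s
Δv = 56 m/s, so v(11) = -10 + (56) = 46 m/s.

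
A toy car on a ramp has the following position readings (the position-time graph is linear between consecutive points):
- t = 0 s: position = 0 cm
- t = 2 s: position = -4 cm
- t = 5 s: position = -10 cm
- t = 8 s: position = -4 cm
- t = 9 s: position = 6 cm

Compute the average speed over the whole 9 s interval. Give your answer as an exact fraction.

26/9 cm/s

Average speed = (total path length)/(elapsed time); on a piecewise-linear x-t graph the path length is Σ|Δx|.
0–2 s: |Δx| = |-4 − 0| = 4 cm
2–5 s: |Δx| = |-10 − -4| = 6 cm
5–8 s: |Δx| = |-4 − -10| = 6 cm
8–9 s: |Δx| = |6 − -4| = 10 cm
Total path = 26 cm; average speed = 26/9 = 26/9 cm/s.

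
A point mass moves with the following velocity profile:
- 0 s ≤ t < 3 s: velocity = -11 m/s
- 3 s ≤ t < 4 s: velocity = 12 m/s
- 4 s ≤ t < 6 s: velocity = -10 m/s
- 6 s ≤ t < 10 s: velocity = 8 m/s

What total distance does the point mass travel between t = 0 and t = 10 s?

97 m

Distance (not displacement) is the total path length: add the absolute areas under v-t.
0–3 s: |-11| × 3 = 33 m
3–4 s: |12| × 1 = 12 m
4–6 s: |-10| × 2 = 20 m
6–10 s: |8| × 4 = 32 m
Total distance = 97 m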